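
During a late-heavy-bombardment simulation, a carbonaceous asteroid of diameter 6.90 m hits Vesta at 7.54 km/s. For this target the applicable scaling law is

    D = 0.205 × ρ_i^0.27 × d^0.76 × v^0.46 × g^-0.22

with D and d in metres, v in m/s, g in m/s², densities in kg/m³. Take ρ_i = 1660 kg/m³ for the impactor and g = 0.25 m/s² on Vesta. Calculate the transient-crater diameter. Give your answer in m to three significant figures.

In SI units: v = 7540 m/s.
ρ_i^0.27 = 1660^0.27 = 7.403
d^0.76 = 6.9^0.76 = 4.340
v^0.46 = 7540^0.46 = 60.76
g^-0.22 = 0.25^-0.22 = 1.357
D = 0.205 × 7.403 × 4.340 × 60.76 × 1.357 = 543.1 m

D ≈ 543 m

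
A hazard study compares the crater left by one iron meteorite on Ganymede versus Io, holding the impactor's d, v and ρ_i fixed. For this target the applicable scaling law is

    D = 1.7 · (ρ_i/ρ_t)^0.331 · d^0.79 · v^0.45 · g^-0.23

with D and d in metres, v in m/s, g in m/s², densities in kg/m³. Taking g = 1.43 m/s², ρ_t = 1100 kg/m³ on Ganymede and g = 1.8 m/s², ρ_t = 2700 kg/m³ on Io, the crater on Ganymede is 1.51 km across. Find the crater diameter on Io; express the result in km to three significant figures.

The impactor-only factors (d, v, ρ_i) cancel in the ratio, leaving D_Io/D_Ganymede = (g_Io/g_Ganymede)^-0.23 · (ρ_t,Ganymede/ρ_t,Io)^0.331.
(1.8/1.43)^-0.23 = 1.259^-0.23 = 0.9484
(1100/2700)^0.331 = 0.4074^0.331 = 0.7429
Ratio = 0.9484 × 0.7429 = 0.7046
D_Io = 0.7046 × 1.51 km = 1.06 km

D ≈ 1.06 km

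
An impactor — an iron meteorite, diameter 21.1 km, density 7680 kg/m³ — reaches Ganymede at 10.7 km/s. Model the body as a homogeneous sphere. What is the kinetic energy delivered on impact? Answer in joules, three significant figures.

d = 21100 m; v = 10700 m/s.
Mass m = (π/6) ρ d³ = (π/6) × 7680 × (21100)³ = 3.778 × 10^16 kg
E = ½ m v² = 0.5 × 3.778 × 10^16 × (10700)² = 2.163 × 10^24 J

E ≈ 2.16 × 10^24 J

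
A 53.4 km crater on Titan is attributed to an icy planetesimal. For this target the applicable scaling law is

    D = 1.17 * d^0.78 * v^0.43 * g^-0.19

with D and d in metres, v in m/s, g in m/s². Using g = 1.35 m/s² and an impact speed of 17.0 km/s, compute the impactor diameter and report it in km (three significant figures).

Rearranging for d: d = [D / (1.17 · 17000^0.43 · 1.35^-0.19)]^(1/0.78).
D = 53400 m.
17000^0.43 = 65.93
1.35^-0.19 = 0.9446
Denominator = 1.17 × 65.93 × 0.9446 = 72.86
D / 72.86 = 53400 / 72.86 = 732.9
d = 732.9^(1/0.78) = 732.9^1.2821 = 4713 m

d ≈ 4.71 km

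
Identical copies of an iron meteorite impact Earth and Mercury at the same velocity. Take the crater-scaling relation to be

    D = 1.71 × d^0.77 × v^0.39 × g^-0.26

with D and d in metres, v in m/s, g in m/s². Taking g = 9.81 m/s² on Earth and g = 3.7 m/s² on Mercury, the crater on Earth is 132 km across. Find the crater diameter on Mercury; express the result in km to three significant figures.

D ≈ 170 km

All impactor-dependent factors cancel in the ratio, leaving D_Mercury/D_Earth = (g_Mercury/g_Earth)^-0.26.
(3.7/9.81)^-0.26 = 0.3772^-0.26 = 1.289
D_Mercury = 1.289 × 132 km = 170 km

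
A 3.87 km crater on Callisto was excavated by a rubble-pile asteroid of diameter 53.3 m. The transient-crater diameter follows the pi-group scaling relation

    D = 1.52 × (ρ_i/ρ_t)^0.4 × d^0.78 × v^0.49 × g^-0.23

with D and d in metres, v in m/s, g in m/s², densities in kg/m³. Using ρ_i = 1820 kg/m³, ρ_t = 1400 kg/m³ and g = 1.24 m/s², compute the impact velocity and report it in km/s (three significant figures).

Rearranging for v: v = [D / (1.52 · (1820/1400)^0.4 · 53.3^0.78 · 1.24^-0.23)]^(1/0.49).
D = 3870 m.
(1820/1400)^0.4 = 1.111
53.3^0.78 = 22.23
1.24^-0.23 = 0.9517
Denominator = 1.52 × 1.111 × 22.23 × 0.9517 = 35.73
D / 35.73 = 3870 / 35.73 = 108.3
v = 108.3^(1/0.49) = 108.3^2.0408 = 14199 m/s

v ≈ 14.2 km/s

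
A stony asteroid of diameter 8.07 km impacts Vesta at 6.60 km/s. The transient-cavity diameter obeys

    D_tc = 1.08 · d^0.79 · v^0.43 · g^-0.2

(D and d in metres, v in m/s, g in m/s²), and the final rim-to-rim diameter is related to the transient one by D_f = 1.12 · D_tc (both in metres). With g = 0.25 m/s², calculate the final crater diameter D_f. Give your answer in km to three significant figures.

In SI: d = 8070 m, v = 6600 m/s.
d^0.79 = 8070^0.79 = 1220
v^0.43 = 6600^0.43 = 43.89
g^-0.2 = 0.25^-0.2 = 1.320
D_tc = 1.08 × 1220 × 43.89 × 1.320 = 76330 m
D_f = 1.12 × 76330 = 85490 m
     = 85.49 km

D_f ≈ 85.5 km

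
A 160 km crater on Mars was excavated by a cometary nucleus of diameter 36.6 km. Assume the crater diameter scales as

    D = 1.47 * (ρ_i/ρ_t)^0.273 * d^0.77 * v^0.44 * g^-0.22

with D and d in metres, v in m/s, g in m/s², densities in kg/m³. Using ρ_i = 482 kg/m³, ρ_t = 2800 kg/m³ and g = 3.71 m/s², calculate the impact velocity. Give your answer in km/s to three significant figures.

Rearranging for v: v = [D / (1.47 · (482/2800)^0.273 · 36600^0.77 · 3.71^-0.22)]^(1/0.44).
D = 160000 m.
(482/2800)^0.273 = 0.6186
36600^0.77 = 3265
3.71^-0.22 = 0.7494
Denominator = 1.47 × 0.6186 × 3265 × 0.7494 = 2225
D / 2225 = 160000 / 2225 = 71.91
v = 71.91^(1/0.44) = 71.91^2.2727 = 16593 m/s

v ≈ 16.6 km/s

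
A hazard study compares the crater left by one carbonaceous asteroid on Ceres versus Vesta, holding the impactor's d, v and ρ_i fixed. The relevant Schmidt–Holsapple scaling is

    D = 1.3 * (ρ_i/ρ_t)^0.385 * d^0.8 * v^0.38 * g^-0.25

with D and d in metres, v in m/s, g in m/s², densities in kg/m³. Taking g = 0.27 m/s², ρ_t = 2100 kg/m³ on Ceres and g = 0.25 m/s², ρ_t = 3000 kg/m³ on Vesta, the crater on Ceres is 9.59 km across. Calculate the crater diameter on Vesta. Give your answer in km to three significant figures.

D ≈ 8.52 km

The impactor-only factors (d, v, ρ_i) cancel in the ratio, leaving D_Vesta/D_Ceres = (g_Vesta/g_Ceres)^-0.25 · (ρ_t,Ceres/ρ_t,Vesta)^0.385.
(0.25/0.27)^-0.25 = 0.9259^-0.25 = 1.019
(2100/3000)^0.385 = 0.7000^0.385 = 0.8717
Ratio = 1.019 × 0.8717 = 0.8883
D_Vesta = 0.8883 × 9.59 km = 8.52 km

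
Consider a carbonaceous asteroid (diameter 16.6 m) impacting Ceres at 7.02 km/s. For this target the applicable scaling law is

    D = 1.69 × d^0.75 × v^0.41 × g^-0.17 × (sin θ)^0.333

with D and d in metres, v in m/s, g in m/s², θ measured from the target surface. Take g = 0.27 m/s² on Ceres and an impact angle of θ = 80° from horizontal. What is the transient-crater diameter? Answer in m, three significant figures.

D ≈ 652 m

In SI units: v = 7020 m/s.
d^0.75 = 16.6^0.75 = 8.224
v^0.41 = 7020^0.41 = 37.76
g^-0.17 = 0.27^-0.17 = 1.249
(sin 80°)^0.333 = 0.9848^0.333 = 0.9949
D = 1.69 × 8.224 × 37.76 × 1.249 × 0.9949 = 652.1 m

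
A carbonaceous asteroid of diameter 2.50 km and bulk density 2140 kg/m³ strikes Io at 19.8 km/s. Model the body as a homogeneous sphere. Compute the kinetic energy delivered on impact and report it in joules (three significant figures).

d = 2500 m; v = 19800 m/s.
Mass m = (π/6) ρ d³ = (π/6) × 2140 × (2500)³ = 1.751 × 10^13 kg
E = ½ m v² = 0.5 × 1.751 × 10^13 × (19800)² = 3.432 × 10^21 J

E ≈ 3.43 × 10^21 J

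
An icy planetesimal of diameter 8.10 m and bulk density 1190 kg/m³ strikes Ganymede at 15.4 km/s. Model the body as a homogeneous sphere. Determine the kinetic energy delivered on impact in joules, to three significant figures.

v = 15400 m/s.
Mass m = (π/6) ρ d³ = (π/6) × 1190 × (8.1)³ = 3.311 × 10^5 kg
E = ½ m v² = 0.5 × 3.311 × 10^5 × (15400)² = 3.926 × 10^13 J

E ≈ 3.93 × 10^13 J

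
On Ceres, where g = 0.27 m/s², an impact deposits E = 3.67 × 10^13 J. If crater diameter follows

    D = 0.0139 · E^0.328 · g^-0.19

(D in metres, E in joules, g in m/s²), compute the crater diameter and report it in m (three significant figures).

D ≈ 501 m

E^0.328 = (3.67 × 10^13)^0.328 = 2.813 × 10^4
g^-0.19 = 0.27^-0.19 = 1.282
D = 0.0139 × 2.813 × 10^4 × 1.282 = 501.3 m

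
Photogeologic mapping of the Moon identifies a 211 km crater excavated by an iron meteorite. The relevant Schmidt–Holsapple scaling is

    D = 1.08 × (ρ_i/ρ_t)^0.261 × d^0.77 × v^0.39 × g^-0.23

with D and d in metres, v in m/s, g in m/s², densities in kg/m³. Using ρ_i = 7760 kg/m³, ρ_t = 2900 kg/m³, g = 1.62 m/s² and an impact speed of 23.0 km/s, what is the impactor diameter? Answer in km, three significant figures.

d ≈ 38.0 km

Rearranging for d: d = [D / (1.08 · (7760/2900)^0.261 · 23000^0.39 · 1.62^-0.23)]^(1/0.77).
D = 211000 m.
(7760/2900)^0.261 = 1.293
23000^0.39 = 50.24
1.62^-0.23 = 0.8950
Denominator = 1.08 × 1.293 × 50.24 × 0.8950 = 62.79
D / 62.79 = 211000 / 62.79 = 3360
d = 3360^(1/0.77) = 3360^1.2987 = 37989 m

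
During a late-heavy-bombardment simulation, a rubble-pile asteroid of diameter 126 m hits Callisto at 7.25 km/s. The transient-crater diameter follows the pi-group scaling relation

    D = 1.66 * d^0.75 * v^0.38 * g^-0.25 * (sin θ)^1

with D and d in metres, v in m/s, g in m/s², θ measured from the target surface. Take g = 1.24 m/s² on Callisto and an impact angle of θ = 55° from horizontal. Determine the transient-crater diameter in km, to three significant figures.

In SI units: v = 7250 m/s.
d^0.75 = 126^0.75 = 37.61
v^0.38 = 7250^0.38 = 29.30
g^-0.25 = 1.24^-0.25 = 0.9476
(sin 55°)^1 = 0.8192^1 = 0.8192
D = 1.66 × 37.61 × 29.30 × 0.9476 × 0.8192 = 1420 m
   = 1.420 km

D ≈ 1.42 km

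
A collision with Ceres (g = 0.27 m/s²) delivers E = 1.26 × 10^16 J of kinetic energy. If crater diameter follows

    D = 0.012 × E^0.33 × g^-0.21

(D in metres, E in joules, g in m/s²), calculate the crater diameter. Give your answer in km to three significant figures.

E^0.33 = (1.26 × 10^16)^0.33 = 2.056 × 10^5
g^-0.21 = 0.27^-0.21 = 1.316
D = 0.012 × 2.056 × 10^5 × 1.316 = 3247 m
   = 3.247 km

D ≈ 3.25 km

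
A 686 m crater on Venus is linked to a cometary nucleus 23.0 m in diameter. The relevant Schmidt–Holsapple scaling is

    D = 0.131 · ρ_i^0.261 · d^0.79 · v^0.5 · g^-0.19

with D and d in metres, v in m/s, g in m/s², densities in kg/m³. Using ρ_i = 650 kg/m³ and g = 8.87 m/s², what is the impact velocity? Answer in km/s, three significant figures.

Rearranging for v: v = [D / (0.131 · 650^0.261 · 23^0.79 · 8.87^-0.19)]^(1/0.5).
650^0.261 = 5.422
23^0.79 = 11.91
8.87^-0.19 = 0.6605
Denominator = 0.131 × 5.422 × 11.91 × 0.6605 = 5.587
D / 5.587 = 686 / 5.587 = 122.8
v = 122.8^(1/0.5) = 122.8^2 = 15080 m/s

v ≈ 15.1 km/s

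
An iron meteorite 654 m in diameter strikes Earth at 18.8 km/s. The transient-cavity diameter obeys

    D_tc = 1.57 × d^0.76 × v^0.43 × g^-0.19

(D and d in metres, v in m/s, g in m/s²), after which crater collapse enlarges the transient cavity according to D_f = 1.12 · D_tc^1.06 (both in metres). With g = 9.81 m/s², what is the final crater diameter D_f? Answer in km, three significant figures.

v = 18800 m/s.
d^0.76 = 654^0.76 = 138.0
v^0.43 = 18800^0.43 = 68.85
g^-0.19 = 9.81^-0.19 = 0.6480
D_tc = 1.57 × 138.0 × 68.85 × 0.6480 = 9666 m
D_f = 1.12 × (9666)^1.06 = 18775 m
     = 18.77 km

D_f ≈ 18.8 km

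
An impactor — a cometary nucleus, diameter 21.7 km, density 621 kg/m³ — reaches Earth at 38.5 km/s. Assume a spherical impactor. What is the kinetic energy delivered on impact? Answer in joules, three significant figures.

E ≈ 2.46 × 10^24 J

d = 21700 m; v = 38500 m/s.
Mass m = (π/6) ρ d³ = (π/6) × 621 × (21700)³ = 3.323 × 10^15 kg
E = ½ m v² = 0.5 × 3.323 × 10^15 × (38500)² = 2.463 × 10^24 J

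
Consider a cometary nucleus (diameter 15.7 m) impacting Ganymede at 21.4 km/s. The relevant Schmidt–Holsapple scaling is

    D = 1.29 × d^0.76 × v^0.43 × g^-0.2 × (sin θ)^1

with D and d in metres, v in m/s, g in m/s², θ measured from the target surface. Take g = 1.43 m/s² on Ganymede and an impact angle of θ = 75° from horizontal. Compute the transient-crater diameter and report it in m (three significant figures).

In SI units: v = 21400 m/s.
d^0.76 = 15.7^0.76 = 8.107
v^0.43 = 21400^0.43 = 72.79
g^-0.2 = 1.43^-0.2 = 0.9310
(sin 75°)^1 = 0.9659^1 = 0.9659
D = 1.29 × 8.107 × 72.79 × 0.9310 × 0.9659 = 684.5 m

D ≈ 685 m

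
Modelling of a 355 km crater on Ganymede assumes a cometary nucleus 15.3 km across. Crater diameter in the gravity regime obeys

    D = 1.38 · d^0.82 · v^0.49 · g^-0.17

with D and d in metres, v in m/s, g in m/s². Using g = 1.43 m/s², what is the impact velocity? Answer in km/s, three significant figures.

Rearranging for v: v = [D / (1.38 · 15300^0.82 · 1.43^-0.17)]^(1/0.49).
D = 355000 m.
15300^0.82 = 2701
1.43^-0.17 = 0.9410
Denominator = 1.38 × 2701 × 0.9410 = 3507
D / 3507 = 355000 / 3507 = 101.2
v = 101.2^(1/0.49) = 101.2^2.0408 = 12364 m/s

v ≈ 12.4 km/s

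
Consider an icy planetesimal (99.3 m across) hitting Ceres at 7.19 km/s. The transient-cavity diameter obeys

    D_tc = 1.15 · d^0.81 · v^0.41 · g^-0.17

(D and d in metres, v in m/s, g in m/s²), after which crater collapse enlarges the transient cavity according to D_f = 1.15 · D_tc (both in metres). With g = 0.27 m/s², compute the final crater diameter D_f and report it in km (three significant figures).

v = 7190 m/s.
d^0.81 = 99.3^0.81 = 41.45
v^0.41 = 7190^0.41 = 38.13
g^-0.17 = 0.27^-0.17 = 1.249
D_tc = 1.15 × 41.45 × 38.13 × 1.249 = 2270 m
D_f = 1.15 × 2270 = 2610 m
     = 2.611 km

D_f ≈ 2.61 km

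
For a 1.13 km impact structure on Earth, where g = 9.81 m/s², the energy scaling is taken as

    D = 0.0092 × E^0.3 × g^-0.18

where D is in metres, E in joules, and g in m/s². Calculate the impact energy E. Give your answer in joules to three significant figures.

E ≈ 3.62 × 10^17 J

Rearranging: E = [D / (0.0092 · g^-0.18)]^(1/0.3).
D = 1130 m.
g^-0.18 = 9.81^-0.18 = 0.6630
D / (0.0092 × 0.6630) = 1130 / (6.100 × 10^-3) = 1.852 × 10^5
E = (1.852 × 10^5)^3.3333 = 3.619 × 10^17 J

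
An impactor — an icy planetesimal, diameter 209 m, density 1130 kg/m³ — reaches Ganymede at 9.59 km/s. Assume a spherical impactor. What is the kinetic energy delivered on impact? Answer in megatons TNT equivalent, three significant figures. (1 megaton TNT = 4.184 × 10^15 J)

v = 9590 m/s.
Mass m = (π/6) ρ d³ = (π/6) × 1130 × (209)³ = 5.402 × 10^9 kg
E = ½ m v² = 0.5 × 5.402 × 10^9 × (9590)² = 2.484 × 10^17 J
   = 2.484 × 10^17 / 4.184×10^15 = 59.37 Mt

E ≈ 59.4 Mt TNT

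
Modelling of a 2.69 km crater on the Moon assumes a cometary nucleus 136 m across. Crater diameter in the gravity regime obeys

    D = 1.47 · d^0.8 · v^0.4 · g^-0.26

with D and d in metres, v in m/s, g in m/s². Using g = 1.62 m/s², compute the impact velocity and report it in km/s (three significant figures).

Rearranging for v: v = [D / (1.47 · 136^0.8 · 1.62^-0.26)]^(1/0.4).
D = 2690 m.
136^0.8 = 50.91
1.62^-0.26 = 0.8821
Denominator = 1.47 × 50.91 × 0.8821 = 66.01
D / 66.01 = 2690 / 66.01 = 40.75
v = 40.75^(1/0.4) = 40.75^2.5 = 10600 m/s

v ≈ 10.6 km/s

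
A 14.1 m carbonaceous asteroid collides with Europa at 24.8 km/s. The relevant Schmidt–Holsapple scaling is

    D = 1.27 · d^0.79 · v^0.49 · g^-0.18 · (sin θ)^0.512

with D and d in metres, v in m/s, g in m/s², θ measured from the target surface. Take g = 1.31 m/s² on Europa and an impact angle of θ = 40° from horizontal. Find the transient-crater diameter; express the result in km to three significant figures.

In SI units: v = 24800 m/s.
d^0.79 = 14.1^0.79 = 8.089
v^0.49 = 24800^0.49 = 142.3
g^-0.18 = 1.31^-0.18 = 0.9526
(sin 40°)^0.512 = 0.6428^0.512 = 0.7975
D = 1.27 × 8.089 × 142.3 × 0.9526 × 0.7975 = 1111 m
   = 1.111 km

D ≈ 1.11 km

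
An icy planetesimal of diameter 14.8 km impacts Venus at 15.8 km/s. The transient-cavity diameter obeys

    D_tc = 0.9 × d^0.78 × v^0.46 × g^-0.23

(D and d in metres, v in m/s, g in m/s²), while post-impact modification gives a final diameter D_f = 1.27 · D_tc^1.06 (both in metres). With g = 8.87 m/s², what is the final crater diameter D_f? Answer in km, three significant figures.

D_f ≈ 209 km

In SI: d = 14800 m, v = 15800 m/s.
d^0.78 = 14800^0.78 = 1790
v^0.46 = 15800^0.46 = 85.39
g^-0.23 = 8.87^-0.23 = 0.6053
D_tc = 0.9 × 1790 × 85.39 × 0.6053 = 83270 m
D_f = 1.27 × (83270)^1.06 = 2.087 × 10^5 m
     = 208.7 km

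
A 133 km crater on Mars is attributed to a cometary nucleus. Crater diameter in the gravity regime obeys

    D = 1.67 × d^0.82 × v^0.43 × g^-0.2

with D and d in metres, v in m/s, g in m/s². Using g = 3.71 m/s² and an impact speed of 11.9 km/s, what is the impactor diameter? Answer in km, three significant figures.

d ≈ 9.52 km

Rearranging for d: d = [D / (1.67 · 11900^0.43 · 3.71^-0.2)]^(1/0.82).
D = 133000 m.
11900^0.43 = 56.56
3.71^-0.2 = 0.7694
Denominator = 1.67 × 56.56 × 0.7694 = 72.67
D / 72.67 = 133000 / 72.67 = 1830
d = 1830^(1/0.82) = 1830^1.2195 = 9518 m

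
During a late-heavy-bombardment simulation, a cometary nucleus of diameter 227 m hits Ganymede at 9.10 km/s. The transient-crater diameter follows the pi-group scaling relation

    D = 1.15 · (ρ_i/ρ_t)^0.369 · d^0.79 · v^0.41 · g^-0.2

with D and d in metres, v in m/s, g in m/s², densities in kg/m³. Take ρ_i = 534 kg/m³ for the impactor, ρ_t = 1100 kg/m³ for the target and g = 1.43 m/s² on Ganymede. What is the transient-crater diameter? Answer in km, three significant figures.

D ≈ 2.50 km

In SI units: v = 9100 m/s.
(ρ_i/ρ_t)^0.369 = (534/1100)^0.369 = 0.7659
d^0.79 = 227^0.79 = 72.65
v^0.41 = 9100^0.41 = 42.00
g^-0.2 = 1.43^-0.2 = 0.9310
D = 1.15 × 0.7659 × 72.65 × 42.00 × 0.9310 = 2502 m
   = 2.502 km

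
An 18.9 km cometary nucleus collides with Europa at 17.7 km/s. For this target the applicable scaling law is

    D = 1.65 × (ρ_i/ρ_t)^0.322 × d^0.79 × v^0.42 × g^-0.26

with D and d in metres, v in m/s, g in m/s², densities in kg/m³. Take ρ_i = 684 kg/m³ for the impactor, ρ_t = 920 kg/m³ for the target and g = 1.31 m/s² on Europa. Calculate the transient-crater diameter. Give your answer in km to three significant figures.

In SI units: d = 18900 m, v = 17700 m/s.
(ρ_i/ρ_t)^0.322 = (684/920)^0.322 = 0.9090
d^0.79 = 18900^0.79 = 2390
v^0.42 = 17700^0.42 = 60.83
g^-0.26 = 1.31^-0.26 = 0.9322
D = 1.65 × 0.9090 × 2390 × 60.83 × 0.9322 = 2.033 × 10^5 m
   = 203.3 km

D ≈ 203 km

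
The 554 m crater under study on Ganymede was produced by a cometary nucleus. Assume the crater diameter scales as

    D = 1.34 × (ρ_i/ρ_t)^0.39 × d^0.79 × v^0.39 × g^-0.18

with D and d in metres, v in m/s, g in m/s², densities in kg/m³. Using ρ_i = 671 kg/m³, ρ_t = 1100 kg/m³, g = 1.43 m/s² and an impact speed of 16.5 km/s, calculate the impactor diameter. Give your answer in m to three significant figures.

d ≈ 23.5 m

Rearranging for d: d = [D / (1.34 · (671/1100)^0.39 · 16500^0.39 · 1.43^-0.18)]^(1/0.79).
(671/1100)^0.39 = 0.8247
16500^0.39 = 44.14
1.43^-0.18 = 0.9376
Denominator = 1.34 × 0.8247 × 44.14 × 0.9376 = 45.74
D / 45.74 = 554 / 45.74 = 12.11
d = 12.11^(1/0.79) = 12.11^1.2658 = 23.50 m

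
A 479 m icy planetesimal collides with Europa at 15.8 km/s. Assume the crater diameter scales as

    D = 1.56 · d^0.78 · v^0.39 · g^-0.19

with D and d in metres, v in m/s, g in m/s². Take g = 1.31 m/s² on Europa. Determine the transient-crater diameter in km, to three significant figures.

In SI units: v = 15800 m/s.
d^0.78 = 479^0.78 = 123.2
v^0.39 = 15800^0.39 = 43.40
g^-0.19 = 1.31^-0.19 = 0.9500
D = 1.56 × 123.2 × 43.40 × 0.9500 = 7924 m
   = 7.924 km

D ≈ 7.92 km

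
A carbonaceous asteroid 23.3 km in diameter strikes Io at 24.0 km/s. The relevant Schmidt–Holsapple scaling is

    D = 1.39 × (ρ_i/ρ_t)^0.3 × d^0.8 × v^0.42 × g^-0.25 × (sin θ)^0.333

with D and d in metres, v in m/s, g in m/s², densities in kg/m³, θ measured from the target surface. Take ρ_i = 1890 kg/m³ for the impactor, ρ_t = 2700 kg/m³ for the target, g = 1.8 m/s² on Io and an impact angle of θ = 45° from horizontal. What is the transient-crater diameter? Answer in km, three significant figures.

D ≈ 207 km

In SI units: d = 23300 m, v = 24000 m/s.
(ρ_i/ρ_t)^0.3 = (1890/2700)^0.3 = 0.8985
d^0.8 = 23300^0.8 = 3118
v^0.42 = 24000^0.42 = 69.13
g^-0.25 = 1.8^-0.25 = 0.8633
(sin 45°)^0.333 = 0.7071^0.333 = 0.8910
D = 1.39 × 0.8985 × 3118 × 69.13 × 0.8633 × 0.8910 = 2.071 × 10^5 m
   = 207.1 km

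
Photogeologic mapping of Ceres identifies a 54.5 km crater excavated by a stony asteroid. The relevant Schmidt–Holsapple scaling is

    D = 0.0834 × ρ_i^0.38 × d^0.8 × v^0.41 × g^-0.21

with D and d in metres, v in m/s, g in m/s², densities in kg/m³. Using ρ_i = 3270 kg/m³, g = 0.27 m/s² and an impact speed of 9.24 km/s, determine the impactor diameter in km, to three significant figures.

d ≈ 2.62 km

Rearranging for d: d = [D / (0.0834 · 3270^0.38 · 9240^0.41 · 0.27^-0.21)]^(1/0.8).
D = 54500 m.
3270^0.38 = 21.65
9240^0.41 = 42.26
0.27^-0.21 = 1.316
Denominator = 0.0834 × 21.65 × 42.26 × 1.316 = 100.4
D / 100.4 = 54500 / 100.4 = 542.8
d = 542.8^(1/0.8) = 542.8^1.25 = 2620 m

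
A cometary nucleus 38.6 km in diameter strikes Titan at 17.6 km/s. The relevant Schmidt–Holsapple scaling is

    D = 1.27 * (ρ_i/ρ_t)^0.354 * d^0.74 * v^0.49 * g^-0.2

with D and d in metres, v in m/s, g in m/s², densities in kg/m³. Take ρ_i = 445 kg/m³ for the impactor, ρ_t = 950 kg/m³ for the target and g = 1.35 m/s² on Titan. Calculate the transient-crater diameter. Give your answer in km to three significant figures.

D ≈ 273 km

In SI units: d = 38600 m, v = 17600 m/s.
(ρ_i/ρ_t)^0.354 = (445/950)^0.354 = 0.7645
d^0.74 = 38600^0.74 = 2478
v^0.49 = 17600^0.49 = 120.3
g^-0.2 = 1.35^-0.2 = 0.9417
D = 1.27 × 0.7645 × 2478 × 120.3 × 0.9417 = 2.726 × 10^5 m
   = 272.6 km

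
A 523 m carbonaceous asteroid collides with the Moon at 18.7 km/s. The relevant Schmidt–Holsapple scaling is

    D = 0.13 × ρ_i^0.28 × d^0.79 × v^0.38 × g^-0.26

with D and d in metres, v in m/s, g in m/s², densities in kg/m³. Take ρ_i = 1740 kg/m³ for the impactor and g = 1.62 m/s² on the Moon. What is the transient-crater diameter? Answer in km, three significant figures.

In SI units: v = 18700 m/s.
ρ_i^0.28 = 1740^0.28 = 8.079
d^0.79 = 523^0.79 = 140.5
v^0.38 = 18700^0.38 = 42.00
g^-0.26 = 1.62^-0.26 = 0.8821
D = 0.13 × 8.079 × 140.5 × 42.00 × 0.8821 = 5467 m
   = 5.467 km

D ≈ 5.47 km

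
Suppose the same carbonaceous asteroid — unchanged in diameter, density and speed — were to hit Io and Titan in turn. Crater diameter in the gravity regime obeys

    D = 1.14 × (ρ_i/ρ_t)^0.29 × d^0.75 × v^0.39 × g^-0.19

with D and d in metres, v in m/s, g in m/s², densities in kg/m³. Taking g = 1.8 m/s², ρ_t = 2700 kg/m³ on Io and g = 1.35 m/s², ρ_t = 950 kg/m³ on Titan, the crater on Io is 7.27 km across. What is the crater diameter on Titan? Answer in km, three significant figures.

The impactor-only factors (d, v, ρ_i) cancel in the ratio, leaving D_Titan/D_Io = (g_Titan/g_Io)^-0.19 · (ρ_t,Io/ρ_t,Titan)^0.29.
(1.35/1.8)^-0.19 = 0.7500^-0.19 = 1.056
(2700/950)^0.29 = 2.842^0.29 = 1.354
Ratio = 1.056 × 1.354 = 1.430
D_Titan = 1.430 × 7.27 km = 10.4 km

D ≈ 10.4 km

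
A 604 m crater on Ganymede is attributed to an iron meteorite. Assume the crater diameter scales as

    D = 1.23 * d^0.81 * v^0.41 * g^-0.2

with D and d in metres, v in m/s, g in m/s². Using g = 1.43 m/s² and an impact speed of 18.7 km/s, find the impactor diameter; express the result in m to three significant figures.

Rearranging for d: d = [D / (1.23 · 18700^0.41 · 1.43^-0.2)]^(1/0.81).
18700^0.41 = 56.42
1.43^-0.2 = 0.9310
Denominator = 1.23 × 56.42 × 0.9310 = 64.61
D / 64.61 = 604 / 64.61 = 9.348
d = 9.348^(1/0.81) = 9.348^1.2346 = 15.79 m

d ≈ 15.8 m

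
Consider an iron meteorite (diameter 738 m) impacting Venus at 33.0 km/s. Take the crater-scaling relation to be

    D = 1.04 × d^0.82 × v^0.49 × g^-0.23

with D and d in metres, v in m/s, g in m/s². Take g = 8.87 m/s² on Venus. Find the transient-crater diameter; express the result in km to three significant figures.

In SI units: v = 33000 m/s.
d^0.82 = 738^0.82 = 224.8
v^0.49 = 33000^0.49 = 163.7
g^-0.23 = 8.87^-0.23 = 0.6053
D = 1.04 × 224.8 × 163.7 × 0.6053 = 23166 m
   = 23.17 km

D ≈ 23.2 km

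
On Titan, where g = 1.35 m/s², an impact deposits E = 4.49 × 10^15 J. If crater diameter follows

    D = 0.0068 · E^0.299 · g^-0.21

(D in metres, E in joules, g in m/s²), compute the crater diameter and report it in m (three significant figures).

E^0.299 = (4.49 × 10^15)^0.299 = 4.787 × 10^4
g^-0.21 = 1.35^-0.21 = 0.9389
D = 0.0068 × 4.787 × 10^4 × 0.9389 = 305.6 m

D ≈ 306 m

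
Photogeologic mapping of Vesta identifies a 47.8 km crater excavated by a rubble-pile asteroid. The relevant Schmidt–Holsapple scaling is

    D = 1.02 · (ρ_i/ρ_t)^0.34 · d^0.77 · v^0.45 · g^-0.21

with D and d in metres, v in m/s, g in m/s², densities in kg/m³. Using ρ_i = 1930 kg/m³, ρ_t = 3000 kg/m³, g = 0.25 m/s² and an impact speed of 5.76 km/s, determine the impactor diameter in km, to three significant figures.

d ≈ 6.15 km

Rearranging for d: d = [D / (1.02 · (1930/3000)^0.34 · 5760^0.45 · 0.25^-0.21)]^(1/0.77).
D = 47800 m.
(1930/3000)^0.34 = 0.8607
5760^0.45 = 49.23
0.25^-0.21 = 1.338
Denominator = 1.02 × 0.8607 × 49.23 × 1.338 = 57.83
D / 57.83 = 47800 / 57.83 = 826.6
d = 826.6^(1/0.77) = 826.6^1.2987 = 6147 m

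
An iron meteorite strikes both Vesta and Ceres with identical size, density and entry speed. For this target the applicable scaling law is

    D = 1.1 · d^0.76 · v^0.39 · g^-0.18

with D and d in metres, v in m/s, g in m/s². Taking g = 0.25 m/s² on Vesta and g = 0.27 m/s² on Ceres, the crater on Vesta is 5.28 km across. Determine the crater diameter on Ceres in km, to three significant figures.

All impactor-dependent factors cancel in the ratio, leaving D_Ceres/D_Vesta = (g_Ceres/g_Vesta)^-0.18.
(0.27/0.25)^-0.18 = 1.080^-0.18 = 0.9862
D_Ceres = 0.9862 × 5.28 km = 5.21 km

D ≈ 5.21 km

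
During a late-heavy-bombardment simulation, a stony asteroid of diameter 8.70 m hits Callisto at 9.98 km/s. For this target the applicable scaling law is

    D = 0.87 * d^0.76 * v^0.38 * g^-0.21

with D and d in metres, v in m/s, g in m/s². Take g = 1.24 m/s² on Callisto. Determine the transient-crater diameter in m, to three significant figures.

In SI units: v = 9980 m/s.
d^0.76 = 8.7^0.76 = 5.176
v^0.38 = 9980^0.38 = 33.09
g^-0.21 = 1.24^-0.21 = 0.9558
D = 0.87 × 5.176 × 33.09 × 0.9558 = 142.4 m

D ≈ 142 m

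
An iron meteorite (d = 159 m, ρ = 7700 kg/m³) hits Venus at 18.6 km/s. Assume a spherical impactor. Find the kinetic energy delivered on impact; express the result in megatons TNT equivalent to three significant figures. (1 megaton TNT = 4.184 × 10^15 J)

v = 18600 m/s.
Mass m = (π/6) ρ d³ = (π/6) × 7700 × (159)³ = 1.621 × 10^10 kg
E = ½ m v² = 0.5 × 1.621 × 10^10 × (18600)² = 2.804 × 10^18 J
   = 2.804 × 10^18 / 4.184×10^15 = 670.2 Mt

E ≈ 670 Mt TNT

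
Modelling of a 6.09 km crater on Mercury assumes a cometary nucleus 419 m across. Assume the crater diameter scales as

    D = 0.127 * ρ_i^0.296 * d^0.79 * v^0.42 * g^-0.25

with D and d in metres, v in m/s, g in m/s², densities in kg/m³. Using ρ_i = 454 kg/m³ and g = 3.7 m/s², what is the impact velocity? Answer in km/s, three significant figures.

v ≈ 47.7 km/s

Rearranging for v: v = [D / (0.127 · 454^0.296 · 419^0.79 · 3.7^-0.25)]^(1/0.42).
D = 6090 m.
454^0.296 = 6.116
419^0.79 = 117.9
3.7^-0.25 = 0.7210
Denominator = 0.127 × 6.116 × 117.9 × 0.7210 = 66.03
D / 66.03 = 6090 / 66.03 = 92.23
v = 92.23^(1/0.42) = 92.23^2.381 = 47683 m/s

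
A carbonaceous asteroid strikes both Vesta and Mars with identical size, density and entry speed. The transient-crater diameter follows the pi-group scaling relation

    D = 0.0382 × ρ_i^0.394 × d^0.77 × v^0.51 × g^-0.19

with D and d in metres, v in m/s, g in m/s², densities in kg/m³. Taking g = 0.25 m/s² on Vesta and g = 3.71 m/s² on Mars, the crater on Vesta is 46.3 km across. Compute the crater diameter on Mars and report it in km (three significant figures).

All impactor-dependent factors cancel in the ratio, leaving D_Mars/D_Vesta = (g_Mars/g_Vesta)^-0.19.
(3.71/0.25)^-0.19 = 14.84^-0.19 = 0.5990
D_Mars = 0.5990 × 46.3 km = 27.7 km

D ≈ 27.7 km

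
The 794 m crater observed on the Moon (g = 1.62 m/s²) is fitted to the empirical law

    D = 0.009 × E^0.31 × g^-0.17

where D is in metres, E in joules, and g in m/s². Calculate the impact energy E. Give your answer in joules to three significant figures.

E ≈ 1.17 × 10^16 J

Rearranging: E = [D / (0.009 · g^-0.17)]^(1/0.31).
g^-0.17 = 1.62^-0.17 = 0.9213
D / (0.009 × 0.9213) = 794 / (8.292 × 10^-3) = 9.575 × 10^4
E = (9.575 × 10^4)^3.2258 = 1.170 × 10^16 J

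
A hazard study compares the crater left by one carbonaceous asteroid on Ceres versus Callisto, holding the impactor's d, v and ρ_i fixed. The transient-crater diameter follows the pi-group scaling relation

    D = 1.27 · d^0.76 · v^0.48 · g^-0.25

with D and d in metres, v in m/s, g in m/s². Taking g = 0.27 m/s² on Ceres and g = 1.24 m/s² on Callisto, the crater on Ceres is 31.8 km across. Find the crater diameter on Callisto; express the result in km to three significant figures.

D ≈ 21.7 km

All impactor-dependent factors cancel in the ratio, leaving D_Callisto/D_Ceres = (g_Callisto/g_Ceres)^-0.25.
(1.24/0.27)^-0.25 = 4.593^-0.25 = 0.6831
D_Callisto = 0.6831 × 31.8 km = 21.7 km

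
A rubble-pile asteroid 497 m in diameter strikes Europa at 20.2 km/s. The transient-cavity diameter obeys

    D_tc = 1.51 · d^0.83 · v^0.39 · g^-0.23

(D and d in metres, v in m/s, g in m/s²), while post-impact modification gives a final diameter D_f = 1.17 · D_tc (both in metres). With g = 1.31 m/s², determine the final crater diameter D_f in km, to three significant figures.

v = 20200 m/s.
d^0.83 = 497^0.83 = 173.0
v^0.39 = 20200^0.39 = 47.76
g^-0.23 = 1.31^-0.23 = 0.9398
D_tc = 1.51 × 173.0 × 47.76 × 0.9398 = 11730 m
D_f = 1.17 × 11730 = 13724 m
     = 13.72 km

D_f ≈ 13.7 km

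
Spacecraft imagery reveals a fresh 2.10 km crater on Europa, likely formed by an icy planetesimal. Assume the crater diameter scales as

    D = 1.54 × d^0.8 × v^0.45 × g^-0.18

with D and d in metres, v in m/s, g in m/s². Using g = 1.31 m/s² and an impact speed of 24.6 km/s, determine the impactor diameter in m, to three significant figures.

d ≈ 29.8 m

Rearranging for d: d = [D / (1.54 · 24600^0.45 · 1.31^-0.18)]^(1/0.8).
D = 2100 m.
24600^0.45 = 94.61
1.31^-0.18 = 0.9526
Denominator = 1.54 × 94.61 × 0.9526 = 138.8
D / 138.8 = 2100 / 138.8 = 15.13
d = 15.13^(1/0.8) = 15.13^1.25 = 29.84 m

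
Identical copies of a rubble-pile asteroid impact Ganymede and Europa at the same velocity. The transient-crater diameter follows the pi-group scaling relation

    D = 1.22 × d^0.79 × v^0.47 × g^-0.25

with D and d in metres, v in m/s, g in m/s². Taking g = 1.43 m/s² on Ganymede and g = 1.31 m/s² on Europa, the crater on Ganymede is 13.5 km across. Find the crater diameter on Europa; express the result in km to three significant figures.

All impactor-dependent factors cancel in the ratio, leaving D_Europa/D_Ganymede = (g_Europa/g_Ganymede)^-0.25.
(1.31/1.43)^-0.25 = 0.9161^-0.25 = 1.022
D_Europa = 1.022 × 13.5 km = 13.8 km

D ≈ 13.8 km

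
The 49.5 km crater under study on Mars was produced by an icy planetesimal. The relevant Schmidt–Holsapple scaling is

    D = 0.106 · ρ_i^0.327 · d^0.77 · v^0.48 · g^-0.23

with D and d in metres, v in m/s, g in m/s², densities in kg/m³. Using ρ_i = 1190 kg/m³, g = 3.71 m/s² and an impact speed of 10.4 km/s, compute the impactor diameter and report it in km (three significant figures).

d ≈ 5.28 km

Rearranging for d: d = [D / (0.106 · 1190^0.327 · 10400^0.48 · 3.71^-0.23)]^(1/0.77).
D = 49500 m.
1190^0.327 = 10.13
10400^0.48 = 84.76
3.71^-0.23 = 0.7397
Denominator = 0.106 × 10.13 × 84.76 × 0.7397 = 67.32
D / 67.32 = 49500 / 67.32 = 735.3
d = 735.3^(1/0.77) = 735.3^1.2987 = 5281 m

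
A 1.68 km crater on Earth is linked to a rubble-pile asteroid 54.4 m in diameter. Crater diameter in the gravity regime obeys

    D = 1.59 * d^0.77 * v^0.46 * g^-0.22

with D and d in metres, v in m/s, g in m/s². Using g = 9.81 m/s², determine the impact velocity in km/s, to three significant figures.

v ≈ 13.9 km/s

Rearranging for v: v = [D / (1.59 · 54.4^0.77 · 9.81^-0.22)]^(1/0.46).
D = 1680 m.
54.4^0.77 = 21.70
9.81^-0.22 = 0.6051
Denominator = 1.59 × 21.70 × 0.6051 = 20.88
D / 20.88 = 1680 / 20.88 = 80.46
v = 80.46^(1/0.46) = 80.46^2.1739 = 13885 m/s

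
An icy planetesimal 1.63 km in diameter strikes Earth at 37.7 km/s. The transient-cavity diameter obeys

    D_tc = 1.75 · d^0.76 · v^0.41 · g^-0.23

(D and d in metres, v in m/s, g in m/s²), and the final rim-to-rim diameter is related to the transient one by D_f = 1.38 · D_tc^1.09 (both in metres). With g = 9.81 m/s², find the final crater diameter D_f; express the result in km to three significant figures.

D_f ≈ 72.8 km

In SI: d = 1630 m, v = 37700 m/s.
d^0.76 = 1630^0.76 = 276.2
v^0.41 = 37700^0.41 = 75.21
g^-0.23 = 9.81^-0.23 = 0.5914
D_tc = 1.75 × 276.2 × 75.21 × 0.5914 = 21500 m
D_f = 1.38 × (21500)^1.09 = 72818 m
     = 72.82 km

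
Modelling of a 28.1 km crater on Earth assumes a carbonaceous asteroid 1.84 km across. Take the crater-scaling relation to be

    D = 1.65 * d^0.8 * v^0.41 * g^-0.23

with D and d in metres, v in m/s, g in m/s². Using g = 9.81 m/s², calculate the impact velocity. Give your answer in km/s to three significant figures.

v ≈ 32.1 km/s

Rearranging for v: v = [D / (1.65 · 1840^0.8 · 9.81^-0.23)]^(1/0.41).
D = 28100 m.
1840^0.8 = 409.1
9.81^-0.23 = 0.5914
Denominator = 1.65 × 409.1 × 0.5914 = 399.2
D / 399.2 = 28100 / 399.2 = 70.39
v = 70.39^(1/0.41) = 70.39^2.439 = 32069 m/s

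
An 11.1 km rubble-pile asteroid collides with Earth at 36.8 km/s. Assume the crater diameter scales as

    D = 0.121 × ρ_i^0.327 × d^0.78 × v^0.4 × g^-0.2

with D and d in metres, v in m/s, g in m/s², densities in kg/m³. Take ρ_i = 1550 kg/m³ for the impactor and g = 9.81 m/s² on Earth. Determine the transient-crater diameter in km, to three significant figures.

In SI units: d = 11100 m, v = 36800 m/s.
ρ_i^0.327 = 1550^0.327 = 11.05
d^0.78 = 11100^0.78 = 1430
v^0.4 = 36800^0.4 = 67.04
g^-0.2 = 9.81^-0.2 = 0.6334
D = 0.121 × 11.05 × 1430 × 67.04 × 0.6334 = 81189 m
   = 81.19 km

D ≈ 81.2 km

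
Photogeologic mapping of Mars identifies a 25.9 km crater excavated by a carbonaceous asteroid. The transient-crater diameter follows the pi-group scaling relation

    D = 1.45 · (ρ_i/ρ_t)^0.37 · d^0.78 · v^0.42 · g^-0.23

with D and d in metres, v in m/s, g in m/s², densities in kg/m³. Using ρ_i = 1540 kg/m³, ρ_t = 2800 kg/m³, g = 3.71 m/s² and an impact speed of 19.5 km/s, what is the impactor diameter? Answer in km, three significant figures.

d ≈ 2.71 km

Rearranging for d: d = [D / (1.45 · (1540/2800)^0.37 · 19500^0.42 · 3.71^-0.23)]^(1/0.78).
D = 25900 m.
(1540/2800)^0.37 = 0.8016
19500^0.42 = 63.36
3.71^-0.23 = 0.7397
Denominator = 1.45 × 0.8016 × 63.36 × 0.7397 = 54.47
D / 54.47 = 25900 / 54.47 = 475.5
d = 475.5^(1/0.78) = 475.5^1.2821 = 2706 m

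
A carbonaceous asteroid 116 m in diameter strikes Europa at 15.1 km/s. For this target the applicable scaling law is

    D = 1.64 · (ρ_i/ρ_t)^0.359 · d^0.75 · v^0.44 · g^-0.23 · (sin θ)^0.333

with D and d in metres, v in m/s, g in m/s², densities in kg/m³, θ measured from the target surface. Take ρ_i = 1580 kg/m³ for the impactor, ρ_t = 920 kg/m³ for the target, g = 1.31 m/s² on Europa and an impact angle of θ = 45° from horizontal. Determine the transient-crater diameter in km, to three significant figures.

In SI units: v = 15100 m/s.
(ρ_i/ρ_t)^0.359 = (1580/920)^0.359 = 1.214
d^0.75 = 116^0.75 = 35.35
v^0.44 = 15100^0.44 = 68.98
g^-0.23 = 1.31^-0.23 = 0.9398
(sin 45°)^0.333 = 0.7071^0.333 = 0.8910
D = 1.64 × 1.214 × 35.35 × 68.98 × 0.9398 × 0.8910 = 4065 m
   = 4.065 km

D ≈ 4.07 km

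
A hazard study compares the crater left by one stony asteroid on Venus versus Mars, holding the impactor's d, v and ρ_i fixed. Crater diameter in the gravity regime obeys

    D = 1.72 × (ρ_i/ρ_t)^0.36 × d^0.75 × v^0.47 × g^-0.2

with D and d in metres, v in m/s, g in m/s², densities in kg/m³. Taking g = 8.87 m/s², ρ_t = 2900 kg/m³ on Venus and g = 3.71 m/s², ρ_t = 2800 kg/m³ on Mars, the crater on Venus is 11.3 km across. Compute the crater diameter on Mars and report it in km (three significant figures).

D ≈ 13.6 km

The impactor-only factors (d, v, ρ_i) cancel in the ratio, leaving D_Mars/D_Venus = (g_Mars/g_Venus)^-0.2 · (ρ_t,Venus/ρ_t,Mars)^0.36.
(3.71/8.87)^-0.2 = 0.4183^-0.2 = 1.190
(2900/2800)^0.36 = 1.036^0.36 = 1.013
Ratio = 1.190 × 1.013 = 1.205
D_Mars = 1.205 × 11.3 km = 13.6 km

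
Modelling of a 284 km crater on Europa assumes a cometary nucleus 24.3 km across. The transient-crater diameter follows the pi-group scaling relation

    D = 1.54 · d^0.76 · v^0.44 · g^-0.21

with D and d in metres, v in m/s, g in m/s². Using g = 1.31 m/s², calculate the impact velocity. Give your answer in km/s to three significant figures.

Rearranging for v: v = [D / (1.54 · 24300^0.76 · 1.31^-0.21)]^(1/0.44).
D = 284000 m.
24300^0.76 = 2153
1.31^-0.21 = 0.9449
Denominator = 1.54 × 2153 × 0.9449 = 3133
D / 3133 = 284000 / 3133 = 90.65
v = 90.65^(1/0.44) = 90.65^2.2727 = 28087 m/s

v ≈ 28.1 km/s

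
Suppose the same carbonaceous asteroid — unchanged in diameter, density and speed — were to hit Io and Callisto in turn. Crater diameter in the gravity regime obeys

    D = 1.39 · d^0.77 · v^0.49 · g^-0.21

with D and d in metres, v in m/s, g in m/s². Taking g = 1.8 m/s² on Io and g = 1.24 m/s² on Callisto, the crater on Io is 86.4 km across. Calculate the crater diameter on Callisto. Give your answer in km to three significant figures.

All impactor-dependent factors cancel in the ratio, leaving D_Callisto/D_Io = (g_Callisto/g_Io)^-0.21.
(1.24/1.8)^-0.21 = 0.6889^-0.21 = 1.081
D_Callisto = 1.081 × 86.4 km = 93.4 km

D ≈ 93.4 km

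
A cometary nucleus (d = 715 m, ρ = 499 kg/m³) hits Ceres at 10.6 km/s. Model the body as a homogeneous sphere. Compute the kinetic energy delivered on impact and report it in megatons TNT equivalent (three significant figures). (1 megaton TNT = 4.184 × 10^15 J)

v = 10600 m/s.
Mass m = (π/6) ρ d³ = (π/6) × 499 × (715)³ = 9.550 × 10^10 kg
E = ½ m v² = 0.5 × 9.550 × 10^10 × (10600)² = 5.365 × 10^18 J
   = 5.365 × 10^18 / 4.184×10^15 = 1282 Mt

E ≈ 1280 Mt TNT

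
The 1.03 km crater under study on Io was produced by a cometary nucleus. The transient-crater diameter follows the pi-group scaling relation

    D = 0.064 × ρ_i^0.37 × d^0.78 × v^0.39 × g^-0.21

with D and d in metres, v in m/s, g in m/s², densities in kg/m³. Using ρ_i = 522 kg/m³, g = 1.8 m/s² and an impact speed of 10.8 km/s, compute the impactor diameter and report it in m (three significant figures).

d ≈ 143 m

Rearranging for d: d = [D / (0.064 · 522^0.37 · 10800^0.39 · 1.8^-0.21)]^(1/0.78).
D = 1030 m.
522^0.37 = 10.13
10800^0.39 = 37.41
1.8^-0.21 = 0.8839
Denominator = 0.064 × 10.13 × 37.41 × 0.8839 = 21.44
D / 21.44 = 1030 / 21.44 = 48.04
d = 48.04^(1/0.78) = 48.04^1.2821 = 143.2 m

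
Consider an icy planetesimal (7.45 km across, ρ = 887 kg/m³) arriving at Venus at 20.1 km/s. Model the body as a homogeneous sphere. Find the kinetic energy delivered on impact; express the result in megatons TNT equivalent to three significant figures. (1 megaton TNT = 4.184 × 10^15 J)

E ≈ 9.27 × 10^6 Mt TNT

d = 7450 m; v = 20100 m/s.
Mass m = (π/6) ρ d³ = (π/6) × 887 × (7450)³ = 1.920 × 10^14 kg
E = ½ m v² = 0.5 × 1.920 × 10^14 × (20100)² = 3.878 × 10^22 J
   = 3.878 × 10^22 / 4.184×10^15 = 9.269 × 10^6 Mt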